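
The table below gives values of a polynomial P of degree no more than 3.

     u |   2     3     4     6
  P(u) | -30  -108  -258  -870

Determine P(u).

Write P(u) = au^3 + bu^2 + cu + d. Substituting each data point gives a linear system:
  8a + 4b + 2c + d = -30
  27a + 9b + 3c + d = -108
  64a + 16b + 4c + d = -258
  216a + 36b + 6c + d = -870
Solving the system yields a = -4, b = 0, c = -2, d = 6.
So P(u) = -4u^3 - 2u + 6.
Check: P(4) = -258. ✓

P(u) = -4u^3 - 2u + 6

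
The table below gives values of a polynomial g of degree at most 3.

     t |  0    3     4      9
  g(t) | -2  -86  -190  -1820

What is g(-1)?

-10

Using the Lagrange interpolation formula with nodes 0, 3, 4, 9:
  L_0(t) = (t - 3)(t - 4)(t - 9) / -108
  L_1(t) = t(t - 4)(t - 9) / 18
  L_2(t) = t(t - 3)(t - 9) / -20
  L_3(t) = t(t - 3)(t - 4) / 270
Then g(t) = -2·L_0(t) - 86·L_1(t) - 190·L_2(t) - 1820·L_3(t).
Expanding and collecting terms gives g(t) = -2t^3 - 5t^2 + 5t - 2.
Evaluating at t = -1: g(-1) = -10.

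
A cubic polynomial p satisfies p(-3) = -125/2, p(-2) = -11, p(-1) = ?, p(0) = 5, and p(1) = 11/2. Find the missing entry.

11/2

The 4 known points determine the degree-3 polynomial uniquely.
Write p(s) = as^3 + bs^2 + cs + d. Substituting each data point gives a linear system:
  -27a + 9b - 3c + d = -125/2
  -8a + 4b - 2c + d = -11
  d = 5
  a + b + c + d = 11/2
Solving the system yields a = 3, b = 1/2, c = -3, d = 5.
So p(s) = 3s^3 + (1/2)s^2 - 3s + 5.
Then p(-1) = 11/2.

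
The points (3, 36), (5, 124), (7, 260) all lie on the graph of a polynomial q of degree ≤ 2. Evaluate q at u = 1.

-4

Write q(u) = au^2 + bu + c. Substituting each data point gives a linear system:
  9a + 3b + c = 36
  25a + 5b + c = 124
  49a + 7b + c = 260
Solving the system yields a = 6, b = -4, c = -6.
So q(u) = 6u^2 - 4u - 6.
Then q(1) = -4.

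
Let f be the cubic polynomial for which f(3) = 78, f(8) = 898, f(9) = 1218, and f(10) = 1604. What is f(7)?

Using the Lagrange interpolation formula with nodes 3, 8, 9, 10:
  L_0(x) = (x - 8)(x - 9)(x - 10) / -210
  L_1(x) = (x - 3)(x - 9)(x - 10) / 10
  L_2(x) = (x - 3)(x - 8)(x - 10) / -6
  L_3(x) = (x - 3)(x - 8)(x - 9) / 14
Then f(x) = 78·L_0(x) + 898·L_1(x) + 1218·L_2(x) + 1604·L_3(x).
Expanding and collecting terms gives f(x) = x^3 + 6x^2 + x - 6.
Evaluating at x = 7: f(7) = 638.

638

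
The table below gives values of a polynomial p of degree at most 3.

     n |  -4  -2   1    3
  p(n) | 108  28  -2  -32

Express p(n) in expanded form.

p(n) = -n^3 + n^2 - 6n + 4

Write p(n) = an^3 + bn^2 + cn + d. Substituting each data point gives a linear system:
  -64a + 16b - 4c + d = 108
  -8a + 4b - 2c + d = 28
  a + b + c + d = -2
  27a + 9b + 3c + d = -32
Solving the system yields a = -1, b = 1, c = -6, d = 4.
So p(n) = -n^3 + n^2 - 6n + 4.
Check: p(-2) = 28. ✓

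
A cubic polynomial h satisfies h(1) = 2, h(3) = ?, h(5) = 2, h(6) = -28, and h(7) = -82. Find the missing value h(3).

The 4 known points determine the degree-3 polynomial uniquely.
Write h(x) = ax^3 + bx^2 + cx + d. Substituting each data point gives a linear system:
  a + b + c + d = 2
  125a + 25b + 5c + d = 2
  216a + 36b + 6c + d = -28
  343a + 49b + 7c + d = -82
Solving the system yields a = -1, b = 6, c = -5, d = 2.
So h(x) = -x^3 + 6x^2 - 5x + 2.
Then h(3) = 14.

14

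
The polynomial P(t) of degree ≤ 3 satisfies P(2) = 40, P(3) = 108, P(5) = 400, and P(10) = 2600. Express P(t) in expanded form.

P(t) = 2t^3 + 6t^2

Write P(t) = at^3 + bt^2 + ct + d. Substituting each data point gives a linear system:
  8a + 4b + 2c + d = 40
  27a + 9b + 3c + d = 108
  125a + 25b + 5c + d = 400
  1000a + 100b + 10c + d = 2600
Solving the system yields a = 2, b = 6, c = 0, d = 0.
So P(t) = 2t^3 + 6t^2.
Check: P(5) = 400. ✓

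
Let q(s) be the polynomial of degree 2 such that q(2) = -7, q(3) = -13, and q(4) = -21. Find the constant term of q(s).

Write q(s) = as^2 + bs + c. Substituting each data point gives a linear system:
  4a + 2b + c = -7
  9a + 3b + c = -13
  16a + 4b + c = -21
Solving the system yields a = -1, b = -1, c = -1.
So q(s) = -s^2 - s - 1.
The constant term is -1.

-1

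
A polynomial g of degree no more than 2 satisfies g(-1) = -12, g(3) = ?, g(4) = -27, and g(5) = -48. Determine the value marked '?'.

The 3 known points determine the degree-2 polynomial uniquely.
Write g(t) = at^2 + bt + c. Substituting each data point gives a linear system:
  a - b + c = -12
  16a + 4b + c = -27
  25a + 5b + c = -48
Solving the system yields a = -3, b = 6, c = -3.
So g(t) = -3t² + 6t - 3.
Then g(3) = -12.

-12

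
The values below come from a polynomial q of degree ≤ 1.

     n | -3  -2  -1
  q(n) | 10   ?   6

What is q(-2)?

8

The 2 known points determine the degree-1 polynomial uniquely.
Write q(n) = an + b. Substituting each data point gives a linear system:
  -3a + b = 10
  -a + b = 6
Solving the system yields a = -2, b = 4.
So q(n) = -2n + 4.
Then q(-2) = 8.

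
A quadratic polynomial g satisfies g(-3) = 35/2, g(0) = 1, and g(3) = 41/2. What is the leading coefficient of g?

Write g(t) = at^2 + bt + c. Substituting each data point gives a linear system:
  9a - 3b + c = 35/2
  c = 1
  9a + 3b + c = 41/2
Solving the system yields a = 2, b = 1/2, c = 1.
So g(t) = 2t² + (1/2)t + 1.
The leading coefficient is 2.

2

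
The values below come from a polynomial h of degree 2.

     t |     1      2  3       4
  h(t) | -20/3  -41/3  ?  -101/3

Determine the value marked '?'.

-68/3

The 3 known points determine the degree-2 polynomial uniquely.
Write h(t) = at^2 + bt + c. Substituting each data point gives a linear system:
  a + b + c = -20/3
  4a + 2b + c = -41/3
  16a + 4b + c = -101/3
Solving the system yields a = -1, b = -4, c = -5/3.
So h(t) = -t^2 - 4t - 5/3.
Then h(3) = -68/3.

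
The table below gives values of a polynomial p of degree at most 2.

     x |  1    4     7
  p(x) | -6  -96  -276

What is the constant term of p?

Write p(x) = ax^2 + bx + c. Substituting each data point gives a linear system:
  a + b + c = -6
  16a + 4b + c = -96
  49a + 7b + c = -276
Solving the system yields a = -5, b = -5, c = 4.
So p(x) = -5x² - 5x + 4.
The constant term is 4.

4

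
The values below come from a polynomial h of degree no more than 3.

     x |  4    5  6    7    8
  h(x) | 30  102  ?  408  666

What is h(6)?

The 4 known points determine the degree-3 polynomial uniquely.
Write h(x) = ax^3 + bx^2 + cx + d. Substituting each data point gives a linear system:
  64a + 16b + 4c + d = 30
  125a + 25b + 5c + d = 102
  343a + 49b + 7c + d = 408
  512a + 64b + 8c + d = 666
Solving the system yields a = 2, b = -5, c = -5, d = 2.
So h(x) = 2x^3 - 5x^2 - 5x + 2.
Then h(6) = 224.

224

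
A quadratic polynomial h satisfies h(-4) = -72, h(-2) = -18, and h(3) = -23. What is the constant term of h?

4

Write h(x) = ax^2 + bx + c. Substituting each data point gives a linear system:
  16a - 4b + c = -72
  4a - 2b + c = -18
  9a + 3b + c = -23
Solving the system yields a = -4, b = 3, c = 4.
So h(x) = -4x^2 + 3x + 4.
The constant term is 4.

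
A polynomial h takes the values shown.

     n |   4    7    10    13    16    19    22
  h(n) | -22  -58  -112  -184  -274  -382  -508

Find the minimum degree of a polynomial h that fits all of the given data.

Forward differences of the values at n = 4, 7, 10, 13, 16, 19, 22:
  h  : -22  -58  -112  -184  -274  -382  -508
  Δ  : -36  -54  -72  -90  -108  -126
  Δ^2: -18  -18  -18  -18  -18
  Δ^3: 0  0  0  0
  Δ^4: 0  0  0
  Δ^5: 0  0
  Δ^6: 0
The second differences are constant (-18) and nonzero, while all higher differences vanish, so the minimal degree is 2.

2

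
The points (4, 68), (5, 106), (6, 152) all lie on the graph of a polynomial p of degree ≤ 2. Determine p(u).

p(u) = 4u^2 + 2u - 4

Using the Lagrange interpolation formula with nodes 4, 5, 6:
  L_0(u) = (u - 5)(u - 6) / 2
  L_1(u) = (u - 4)(u - 6) / -1
  L_2(u) = (u - 4)(u - 5) / 2
Then p(u) = 68·L_0(u) + 106·L_1(u) + 152·L_2(u).
Expanding and collecting terms gives p(u) = 4u^2 + 2u - 4.
Check: p(4) = 68. ✓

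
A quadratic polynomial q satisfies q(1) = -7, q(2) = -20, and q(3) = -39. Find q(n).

Write q(n) = an^2 + bn + c. Substituting each data point gives a linear system:
  a + b + c = -7
  4a + 2b + c = -20
  9a + 3b + c = -39
Solving the system yields a = -3, b = -4, c = 0.
So q(n) = -3n^2 - 4n.
Check: q(2) = -20. ✓

q(n) = -3n^2 - 4n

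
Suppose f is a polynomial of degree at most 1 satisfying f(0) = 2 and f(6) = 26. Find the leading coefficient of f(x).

4

Write f(x) = ax + b. Substituting each data point gives a linear system:
  b = 2
  6a + b = 26
Solving the system yields a = 4, b = 2.
So f(x) = 4x + 2.
The leading coefficient is 4.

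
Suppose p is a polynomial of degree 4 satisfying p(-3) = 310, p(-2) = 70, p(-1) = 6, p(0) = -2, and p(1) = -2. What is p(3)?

190

Using the Lagrange interpolation formula with nodes -3, -2, -1, 0, 1:
  L_0(x) = (x + 2)(x + 1)x(x - 1) / 24
  L_1(x) = (x + 3)(x + 1)x(x - 1) / -6
  L_2(x) = (x + 3)(x + 2)x(x - 1) / 4
  L_3(x) = (x + 3)(x + 2)(x + 1)(x - 1) / -6
  L_4(x) = (x + 3)(x + 2)(x + 1)x / 24
Then p(x) = 310·L_0(x) + 70·L_1(x) + 6·L_2(x) - 2·L_3(x) - 2·L_4(x).
Expanding and collecting terms gives p(x) = 3x^4 - 2x^3 + x^2 - 2x - 2.
Evaluating at x = 3: p(3) = 190.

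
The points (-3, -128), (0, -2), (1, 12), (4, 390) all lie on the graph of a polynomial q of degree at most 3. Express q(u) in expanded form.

q(u) = 5u^3 + 3u^2 + 6u - 2

Write q(u) = au^3 + bu^2 + cu + d. Substituting each data point gives a linear system:
  -27a + 9b - 3c + d = -128
  d = -2
  a + b + c + d = 12
  64a + 16b + 4c + d = 390
Solving the system yields a = 5, b = 3, c = 6, d = -2.
So q(u) = 5u³ + 3u² + 6u - 2.
Check: q(4) = 390. ✓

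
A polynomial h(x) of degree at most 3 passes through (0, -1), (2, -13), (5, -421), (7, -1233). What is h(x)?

Using the Lagrange interpolation formula with nodes 0, 2, 5, 7:
  L_0(x) = (x - 2)(x - 5)(x - 7) / -70
  L_1(x) = x(x - 5)(x - 7) / 30
  L_2(x) = x(x - 2)(x - 7) / -30
  L_3(x) = x(x - 2)(x - 5) / 70
Then h(x) = -1·L_0(x) - 13·L_1(x) - 421·L_2(x) - 1233·L_3(x).
Expanding and collecting terms gives h(x) = -4x^3 + 2x^2 + 6x - 1.
Check: h(7) = -1233. ✓

h(x) = -4x^3 + 2x^2 + 6x - 1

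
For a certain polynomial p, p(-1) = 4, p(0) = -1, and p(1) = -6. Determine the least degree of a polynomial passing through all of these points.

1

Forward differences of the values at t = -1, 0, 1:
  p  : 4  -1  -6
  Δ  : -5  -5
  Δ^2: 0
The first differences are constant (-5) and nonzero, while all higher differences vanish, so the minimal degree is 1.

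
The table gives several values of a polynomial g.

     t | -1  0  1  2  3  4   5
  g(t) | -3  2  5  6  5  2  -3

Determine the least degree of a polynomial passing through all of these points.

2

Forward differences of the values at t = -1, 0, 1, 2, 3, 4, 5:
  g  : -3  2  5  6  5  2  -3
  Δ  : 5  3  1  -1  -3  -5
  Δ^2: -2  -2  -2  -2  -2
  Δ^3: 0  0  0  0
  Δ^4: 0  0  0
  Δ^5: 0  0
  Δ^6: 0
The second differences are constant (-2) and nonzero, while all higher differences vanish, so the minimal degree is 2.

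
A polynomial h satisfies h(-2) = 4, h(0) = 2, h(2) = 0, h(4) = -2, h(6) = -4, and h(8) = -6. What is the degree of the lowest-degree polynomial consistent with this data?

1

Forward differences of the values at n = -2, 0, 2, 4, 6, 8:
  h  : 4  2  0  -2  -4  -6
  Δ  : -2  -2  -2  -2  -2
  Δ^2: 0  0  0  0
  Δ^3: 0  0  0
  Δ^4: 0  0
  Δ^5: 0
The first differences are constant (-2) and nonzero, while all higher differences vanish, so the minimal degree is 1.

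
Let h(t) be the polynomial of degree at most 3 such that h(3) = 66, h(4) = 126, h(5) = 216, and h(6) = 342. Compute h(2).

30

Write h(t) = at^3 + bt^2 + ct + d. Substituting each data point gives a linear system:
  27a + 9b + 3c + d = 66
  64a + 16b + 4c + d = 126
  125a + 25b + 5c + d = 216
  216a + 36b + 6c + d = 342
Solving the system yields a = 1, b = 3, c = 2, d = 6.
So h(t) = t^3 + 3t^2 + 2t + 6.
Then h(2) = 30.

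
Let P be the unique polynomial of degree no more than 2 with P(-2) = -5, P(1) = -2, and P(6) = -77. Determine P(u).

Using the Lagrange interpolation formula with nodes -2, 1, 6:
  L_0(u) = (u - 1)(u - 6) / 24
  L_1(u) = (u + 2)(u - 6) / -15
  L_2(u) = (u + 2)(u - 1) / 40
Then P(u) = -5·L_0(u) - 2·L_1(u) - 77·L_2(u).
Expanding and collecting terms gives P(u) = -2u^2 - u + 1.
Check: P(1) = -2. ✓

P(u) = -2u^2 - u + 1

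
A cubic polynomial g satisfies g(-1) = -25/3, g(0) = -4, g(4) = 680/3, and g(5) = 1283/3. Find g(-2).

-82/3

Using the Lagrange interpolation formula with nodes -1, 0, 4, 5:
  L_0(s) = s(s - 4)(s - 5) / -30
  L_1(s) = (s + 1)(s - 4)(s - 5) / 20
  L_2(s) = (s + 1)s(s - 5) / -20
  L_3(s) = (s + 1)s(s - 4) / 30
Then g(s) = -25/3·L_0(s) - 4·L_1(s) + 680/3·L_2(s) + 1283/3·L_3(s).
Expanding and collecting terms gives g(s) = 3s³ + (5/3)s² + 3s - 4.
Evaluating at s = -2: g(-2) = -82/3.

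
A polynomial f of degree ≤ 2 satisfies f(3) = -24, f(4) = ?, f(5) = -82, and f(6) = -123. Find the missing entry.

-49

The 3 known points determine the degree-2 polynomial uniquely.
Write f(s) = as^2 + bs + c. Substituting each data point gives a linear system:
  9a + 3b + c = -24
  25a + 5b + c = -82
  36a + 6b + c = -123
Solving the system yields a = -4, b = 3, c = 3.
So f(s) = -4s² + 3s + 3.
Then f(4) = -49.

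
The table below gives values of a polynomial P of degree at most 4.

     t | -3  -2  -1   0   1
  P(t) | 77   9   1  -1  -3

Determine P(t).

P(t) = 2t^4 + 3t^3 - 2t^2 - 5t - 1

Write P(t) = at^4 + bt^3 + ct^2 + dt + e. Substituting each data point gives a linear system:
  81a - 27b + 9c - 3d + e = 77
  16a - 8b + 4c - 2d + e = 9
  a - b + c - d + e = 1
  e = -1
  a + b + c + d + e = -3
Solving the system yields a = 2, b = 3, c = -2, d = -5, e = -1.
So P(t) = 2t^4 + 3t^3 - 2t^2 - 5t - 1.
Check: P(1) = -3. ✓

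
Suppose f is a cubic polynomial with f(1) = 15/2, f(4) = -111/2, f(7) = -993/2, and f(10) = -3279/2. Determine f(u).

f(u) = -2u^3 + 3u^2 + 6u + 1/2

Write f(u) = au^3 + bu^2 + cu + d. Substituting each data point gives a linear system:
  a + b + c + d = 15/2
  64a + 16b + 4c + d = -111/2
  343a + 49b + 7c + d = -993/2
  1000a + 100b + 10c + d = -3279/2
Solving the system yields a = -2, b = 3, c = 6, d = 1/2.
So f(u) = -2u^3 + 3u^2 + 6u + 1/2.
Check: f(4) = -111/2. ✓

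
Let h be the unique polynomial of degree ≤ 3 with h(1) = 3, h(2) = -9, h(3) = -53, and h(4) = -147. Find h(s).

Write h(s) = as^3 + bs^2 + cs + d. Substituting each data point gives a linear system:
  a + b + c + d = 3
  8a + 4b + 2c + d = -9
  27a + 9b + 3c + d = -53
  64a + 16b + 4c + d = -147
Solving the system yields a = -3, b = 2, c = 3, d = 1.
So h(s) = -3s³ + 2s² + 3s + 1.
Check: h(2) = -9. ✓

h(s) = -3s^3 + 2s^2 + 3s + 1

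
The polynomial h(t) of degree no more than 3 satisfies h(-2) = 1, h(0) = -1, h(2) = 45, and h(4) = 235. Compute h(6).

665

Write h(t) = at^3 + bt^2 + ct + d. Substituting each data point gives a linear system:
  -8a + 4b - 2c + d = 1
  d = -1
  8a + 4b + 2c + d = 45
  64a + 16b + 4c + d = 235
Solving the system yields a = 2, b = 6, c = 3, d = -1.
So h(t) = 2t^3 + 6t^2 + 3t - 1.
Then h(6) = 665.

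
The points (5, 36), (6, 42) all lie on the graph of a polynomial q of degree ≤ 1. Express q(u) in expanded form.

Write q(u) = au + b. Substituting each data point gives a linear system:
  5a + b = 36
  6a + b = 42
Solving the system yields a = 6, b = 6.
So q(u) = 6u + 6.
Check: q(5) = 36. ✓

q(u) = 6u + 6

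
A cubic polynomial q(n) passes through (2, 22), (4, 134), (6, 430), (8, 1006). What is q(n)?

q(n) = 2n^3 - n^2 + 6n - 2

Using the Lagrange interpolation formula with nodes 2, 4, 6, 8:
  L_0(n) = (n - 4)(n - 6)(n - 8) / -48
  L_1(n) = (n - 2)(n - 6)(n - 8) / 16
  L_2(n) = (n - 2)(n - 4)(n - 8) / -16
  L_3(n) = (n - 2)(n - 4)(n - 6) / 48
Then q(n) = 22·L_0(n) + 134·L_1(n) + 430·L_2(n) + 1006·L_3(n).
Expanding and collecting terms gives q(n) = 2n³ - n² + 6n - 2.
Check: q(6) = 430. ✓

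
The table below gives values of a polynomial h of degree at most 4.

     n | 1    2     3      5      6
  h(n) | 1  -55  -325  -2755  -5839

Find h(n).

h(n) = -5n^4 + 3n^3 - 2n + 5

Write h(n) = an^4 + bn^3 + cn^2 + dn + e. Substituting each data point gives a linear system:
  a + b + c + d + e = 1
  16a + 8b + 4c + 2d + e = -55
  81a + 27b + 9c + 3d + e = -325
  625a + 125b + 25c + 5d + e = -2755
  1296a + 216b + 36c + 6d + e = -5839
Solving the system yields a = -5, b = 3, c = 0, d = -2, e = 5.
So h(n) = -5n^4 + 3n^3 - 2n + 5.
Check: h(1) = 1. ✓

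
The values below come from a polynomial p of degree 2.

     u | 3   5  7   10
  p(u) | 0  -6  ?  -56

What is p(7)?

-20

The 3 known points determine the degree-2 polynomial uniquely.
Write p(u) = au^2 + bu + c. Substituting each data point gives a linear system:
  9a + 3b + c = 0
  25a + 5b + c = -6
  100a + 10b + c = -56
Solving the system yields a = -1, b = 5, c = -6.
So p(u) = -u² + 5u - 6.
Then p(7) = -20.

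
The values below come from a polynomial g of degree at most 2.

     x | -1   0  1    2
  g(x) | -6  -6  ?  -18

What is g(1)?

-10

On equispaced nodes a degree-2 polynomial has vanishing third forward difference, so
  - g(-1) + 3·g(0) - 3·g(1) + g(2) = 0.
Substituting the known values and solving for g(1):
  -3·g(1) = 30
  g(1) = -10.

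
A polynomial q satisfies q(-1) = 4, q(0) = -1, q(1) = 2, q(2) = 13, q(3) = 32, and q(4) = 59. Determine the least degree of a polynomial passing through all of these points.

Forward differences of the values at s = -1, 0, 1, 2, 3, 4:
  q  : 4  -1  2  13  32  59
  Δ  : -5  3  11  19  27
  Δ^2: 8  8  8  8
  Δ^3: 0  0  0
  Δ^4: 0  0
  Δ^5: 0
The second differences are constant (8) and nonzero, while all higher differences vanish, so the minimal degree is 2.

2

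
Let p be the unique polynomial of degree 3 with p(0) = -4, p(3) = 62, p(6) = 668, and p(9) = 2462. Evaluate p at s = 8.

1692

Using the Lagrange interpolation formula with nodes 0, 3, 6, 9:
  L_0(s) = (s - 3)(s - 6)(s - 9) / -162
  L_1(s) = s(s - 6)(s - 9) / 54
  L_2(s) = s(s - 3)(s - 9) / -54
  L_3(s) = s(s - 3)(s - 6) / 162
Then p(s) = -4·L_0(s) + 62·L_1(s) + 668·L_2(s) + 2462·L_3(s).
Expanding and collecting terms gives p(s) = 4s³ - 6s² + 4s - 4.
Evaluating at s = 8: p(8) = 1692.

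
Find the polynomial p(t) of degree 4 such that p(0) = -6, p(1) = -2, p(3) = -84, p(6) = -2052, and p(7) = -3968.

Write p(t) = at^4 + bt^3 + ct^2 + dt + e. Substituting each data point gives a linear system:
  e = -6
  a + b + c + d + e = -2
  81a + 27b + 9c + 3d + e = -84
  1296a + 216b + 36c + 6d + e = -2052
  2401a + 343b + 49c + 7d + e = -3968
Solving the system yields a = -2, b = 2, c = 3, d = 1, e = -6.
So p(t) = -2t^4 + 2t^3 + 3t^2 + t - 6.
Check: p(1) = -2. ✓

p(t) = -2t^4 + 2t^3 + 3t^2 + t - 6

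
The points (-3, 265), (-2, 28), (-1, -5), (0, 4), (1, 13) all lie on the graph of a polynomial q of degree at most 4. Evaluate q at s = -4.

Forward differences of the values at s = -3, -2, -1, 0, 1:
  q  : 265  28  -5  4  13
  Δ  : -237  -33  9  9
  Δ^2: 204  42  0
  Δ^3: -162  -42
  Δ^4: 120
The fourth differences are constant, confirming degree 4.
Interpolating (Newton forward form) and evaluating at s = -4 gives q(-4) = 988.

988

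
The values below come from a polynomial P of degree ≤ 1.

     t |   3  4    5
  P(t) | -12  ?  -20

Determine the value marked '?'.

-16

The 2 known points determine the degree-1 polynomial uniquely.
Write P(t) = at + b. Substituting each data point gives a linear system:
  3a + b = -12
  5a + b = -20
Solving the system yields a = -4, b = 0.
So P(t) = -4t.
Then P(4) = -16.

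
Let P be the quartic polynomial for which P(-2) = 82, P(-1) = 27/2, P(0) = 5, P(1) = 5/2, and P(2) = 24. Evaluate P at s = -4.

Forward differences of the values at s = -2, -1, 0, 1, 2:
  P  : 82  27/2  5  5/2  24
  Δ  : -137/2  -17/2  -5/2  43/2
  Δ^2: 60  6  24
  Δ^3: -54  18
  Δ^4: 72
The fourth differences are constant, confirming degree 4.
Interpolating (Newton forward form) and evaluating at s = -4 gives P(-4) = 975.

975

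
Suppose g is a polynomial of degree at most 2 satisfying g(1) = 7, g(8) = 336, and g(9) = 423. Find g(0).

Using the Lagrange interpolation formula with nodes 1, 8, 9:
  L_0(x) = (x - 8)(x - 9) / 56
  L_1(x) = (x - 1)(x - 9) / -7
  L_2(x) = (x - 1)(x - 8) / 8
Then g(x) = 7·L_0(x) + 336·L_1(x) + 423·L_2(x).
Expanding and collecting terms gives g(x) = 5x^2 + 2x.
Evaluating at x = 0: g(0) = 0.

0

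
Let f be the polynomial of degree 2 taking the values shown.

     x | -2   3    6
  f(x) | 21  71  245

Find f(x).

f(x) = 6x^2 + 4x + 5

Write f(x) = ax^2 + bx + c. Substituting each data point gives a linear system:
  4a - 2b + c = 21
  9a + 3b + c = 71
  36a + 6b + c = 245
Solving the system yields a = 6, b = 4, c = 5.
So f(x) = 6x^2 + 4x + 5.
Check: f(3) = 71. ✓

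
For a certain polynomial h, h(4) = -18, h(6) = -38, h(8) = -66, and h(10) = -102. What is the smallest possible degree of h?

Forward differences of the values at n = 4, 6, 8, 10:
  h  : -18  -38  -66  -102
  Δ  : -20  -28  -36
  Δ^2: -8  -8
  Δ^3: 0
The second differences are constant (-8) and nonzero, while all higher differences vanish, so the minimal degree is 2.

2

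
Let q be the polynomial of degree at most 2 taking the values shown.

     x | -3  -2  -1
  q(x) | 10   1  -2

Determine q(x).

Using the Lagrange interpolation formula with nodes -3, -2, -1:
  L_0(x) = (x + 2)(x + 1) / 2
  L_1(x) = (x + 3)(x + 1) / -1
  L_2(x) = (x + 3)(x + 2) / 2
Then q(x) = 10·L_0(x) + 1·L_1(x) - 2·L_2(x).
Expanding and collecting terms gives q(x) = 3x^2 + 6x + 1.
Check: q(-2) = 1. ✓

q(x) = 3x^2 + 6x + 1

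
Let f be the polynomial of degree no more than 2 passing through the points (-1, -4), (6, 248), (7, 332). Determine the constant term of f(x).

-4

Write f(x) = ax^2 + bx + c. Substituting each data point gives a linear system:
  a - b + c = -4
  36a + 6b + c = 248
  49a + 7b + c = 332
Solving the system yields a = 6, b = 6, c = -4.
So f(x) = 6x^2 + 6x - 4.
The constant term is -4.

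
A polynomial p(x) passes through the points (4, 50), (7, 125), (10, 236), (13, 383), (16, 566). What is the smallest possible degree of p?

2

Forward differences of the values at x = 4, 7, 10, 13, 16:
  p  : 50  125  236  383  566
  Δ  : 75  111  147  183
  Δ^2: 36  36  36
  Δ^3: 0  0
  Δ^4: 0
The second differences are constant (36) and nonzero, while all higher differences vanish, so the minimal degree is 2.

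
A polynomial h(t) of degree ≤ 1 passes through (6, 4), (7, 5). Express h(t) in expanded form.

h(t) = t - 2

Using the Lagrange interpolation formula with nodes 6, 7:
  L_0(t) = (t - 7) / -1
  L_1(t) = (t - 6) / 1
Then h(t) = 4·L_0(t) + 5·L_1(t).
Expanding and collecting terms gives h(t) = t - 2.
Check: h(6) = 4. ✓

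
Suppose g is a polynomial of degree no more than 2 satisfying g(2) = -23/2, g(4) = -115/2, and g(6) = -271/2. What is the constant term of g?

5/2

Write g(u) = au^2 + bu + c. Substituting each data point gives a linear system:
  4a + 2b + c = -23/2
  16a + 4b + c = -115/2
  36a + 6b + c = -271/2
Solving the system yields a = -4, b = 1, c = 5/2.
So g(u) = -4u^2 + u + 5/2.
The constant term is 5/2.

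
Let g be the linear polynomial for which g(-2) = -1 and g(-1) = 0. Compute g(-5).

Write g(n) = an + b. Substituting each data point gives a linear system:
  -2a + b = -1
  -a + b = 0
Solving the system yields a = 1, b = 1.
So g(n) = n + 1.
Then g(-5) = -4.

-4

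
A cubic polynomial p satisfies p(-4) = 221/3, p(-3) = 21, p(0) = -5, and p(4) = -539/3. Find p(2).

Write p(s) = as^3 + bs^2 + cs + d. Substituting each data point gives a linear system:
  -64a + 16b - 4c + d = 221/3
  -27a + 9b - 3c + d = 21
  d = -5
  64a + 16b + 4c + d = -539/3
Solving the system yields a = -2, b = -3, c = 1/3, d = -5.
So p(s) = -2s³ - 3s² + (1/3)s - 5.
Then p(2) = -97/3.

-97/3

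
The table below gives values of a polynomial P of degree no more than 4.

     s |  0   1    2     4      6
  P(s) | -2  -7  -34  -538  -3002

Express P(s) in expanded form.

Write P(s) = as^4 + bs^3 + cs^2 + ds + e. Substituting each data point gives a linear system:
  e = -2
  a + b + c + d + e = -7
  16a + 8b + 4c + 2d + e = -34
  256a + 64b + 16c + 4d + e = -538
  1296a + 216b + 36c + 6d + e = -3002
Solving the system yields a = -3, b = 5, c = -5, d = -2, e = -2.
So P(s) = -3s^4 + 5s^3 - 5s^2 - 2s - 2.
Check: P(0) = -2. ✓

P(s) = -3s^4 + 5s^3 - 5s^2 - 2s - 2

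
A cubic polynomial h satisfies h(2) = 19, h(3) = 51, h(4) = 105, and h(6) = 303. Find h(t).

Using the Lagrange interpolation formula with nodes 2, 3, 4, 6:
  L_0(t) = (t - 3)(t - 4)(t - 6) / -8
  L_1(t) = (t - 2)(t - 4)(t - 6) / 3
  L_2(t) = (t - 2)(t - 3)(t - 6) / -4
  L_3(t) = (t - 2)(t - 3)(t - 4) / 24
Then h(t) = 19·L_0(t) + 51·L_1(t) + 105·L_2(t) + 303·L_3(t).
Expanding and collecting terms gives h(t) = t^3 + 2t^2 + 3t - 3.
Check: h(3) = 51. ✓

h(t) = t^3 + 2t^2 + 3t - 3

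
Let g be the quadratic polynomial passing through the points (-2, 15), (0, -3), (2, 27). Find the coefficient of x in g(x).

3

Write g(x) = ax^2 + bx + c. Substituting each data point gives a linear system:
  4a - 2b + c = 15
  c = -3
  4a + 2b + c = 27
Solving the system yields a = 6, b = 3, c = -3.
So g(x) = 6x^2 + 3x - 3.
The coefficient of x is 3.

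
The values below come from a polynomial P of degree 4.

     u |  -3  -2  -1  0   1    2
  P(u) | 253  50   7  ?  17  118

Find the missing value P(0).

The 5 known points determine the degree-4 polynomial uniquely.
Write P(u) = au^4 + bu^3 + cu^2 + du + e. Substituting each data point gives a linear system:
  81a - 27b + 9c - 3d + e = 253
  16a - 8b + 4c - 2d + e = 50
  a - b + c - d + e = 7
  a + b + c + d + e = 17
  16a + 8b + 4c + 2d + e = 118
Solving the system yields a = 4, b = 4, c = 4, d = 1, e = 4.
So P(u) = 4u^4 + 4u^3 + 4u^2 + u + 4.
Then P(0) = 4.

4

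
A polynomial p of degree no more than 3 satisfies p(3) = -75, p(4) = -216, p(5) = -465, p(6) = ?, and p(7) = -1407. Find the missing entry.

On equispaced nodes a degree-3 polynomial has vanishing fourth forward difference, so
  p(3) - 4·p(4) + 6·p(5) - 4·p(6) + p(7) = 0.
Substituting the known values and solving for p(6):
  -4·p(6) = 3408
  p(6) = -852.

-852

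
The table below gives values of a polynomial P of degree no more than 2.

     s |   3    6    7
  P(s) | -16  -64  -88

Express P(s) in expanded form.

P(s) = -2s^2 + 2s - 4

Write P(s) = as^2 + bs + c. Substituting each data point gives a linear system:
  9a + 3b + c = -16
  36a + 6b + c = -64
  49a + 7b + c = -88
Solving the system yields a = -2, b = 2, c = -4.
So P(s) = -2s² + 2s - 4.
Check: P(3) = -16. ✓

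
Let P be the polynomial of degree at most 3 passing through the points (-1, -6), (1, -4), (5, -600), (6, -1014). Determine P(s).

P(s) = -4s^3 - 5s^2 + 5s

Using the Lagrange interpolation formula with nodes -1, 1, 5, 6:
  L_0(s) = (s - 1)(s - 5)(s - 6) / -84
  L_1(s) = (s + 1)(s - 5)(s - 6) / 40
  L_2(s) = (s + 1)(s - 1)(s - 6) / -24
  L_3(s) = (s + 1)(s - 1)(s - 5) / 35
Then P(s) = -6·L_0(s) - 4·L_1(s) - 600·L_2(s) - 1014·L_3(s).
Expanding and collecting terms gives P(s) = -4s^3 - 5s^2 + 5s.
Check: P(5) = -600. ✓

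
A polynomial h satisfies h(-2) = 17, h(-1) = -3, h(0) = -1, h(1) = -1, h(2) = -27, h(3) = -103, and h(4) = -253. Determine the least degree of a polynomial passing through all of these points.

3

Forward differences of the values at u = -2, -1, 0, 1, 2, 3, 4:
  h  : 17  -3  -1  -1  -27  -103  -253
  Δ  : -20  2  0  -26  -76  -150
  Δ^2: 22  -2  -26  -50  -74
  Δ^3: -24  -24  -24  -24
  Δ^4: 0  0  0
  Δ^5: 0  0
  Δ^6: 0
The third differences are constant (-24) and nonzero, while all higher differences vanish, so the minimal degree is 3.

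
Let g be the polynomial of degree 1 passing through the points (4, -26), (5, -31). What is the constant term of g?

-6

Write g(u) = au + b. Substituting each data point gives a linear system:
  4a + b = -26
  5a + b = -31
Solving the system yields a = -5, b = -6.
So g(u) = -5u - 6.
The constant term is -6.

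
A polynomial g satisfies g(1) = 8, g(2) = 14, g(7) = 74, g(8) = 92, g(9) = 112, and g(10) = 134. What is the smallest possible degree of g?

2

Divided differences on the nodes 1, 2, 7, 8, 9, 10:
  order 0: 8  14  74  92  112  134
  order 1: 6  12  18  20  22
  order 2: 1  1  1  1
  order 3: 0  0  0
  order 4: 0  0
  order 5: 0
The order-2 divided differences are all 1 (nonzero) and every higher order vanishes, so the data lies on a polynomial of degree exactly 2.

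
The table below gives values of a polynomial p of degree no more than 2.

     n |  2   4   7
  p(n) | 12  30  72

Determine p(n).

p(n) = n^2 + 3n + 2

Using the Lagrange interpolation formula with nodes 2, 4, 7:
  L_0(n) = (n - 4)(n - 7) / 10
  L_1(n) = (n - 2)(n - 7) / -6
  L_2(n) = (n - 2)(n - 4) / 15
Then p(n) = 12·L_0(n) + 30·L_1(n) + 72·L_2(n).
Expanding and collecting terms gives p(n) = n^2 + 3n + 2.
Check: p(2) = 12. ✓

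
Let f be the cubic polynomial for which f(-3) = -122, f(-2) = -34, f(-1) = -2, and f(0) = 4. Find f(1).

Using the Lagrange interpolation formula with nodes -3, -2, -1, 0:
  L_0(s) = (s + 2)(s + 1)s / -6
  L_1(s) = (s + 3)(s + 1)s / 2
  L_2(s) = (s + 3)(s + 2)s / -2
  L_3(s) = (s + 3)(s + 2)(s + 1) / 6
Then f(s) = -122·L_0(s) - 34·L_1(s) - 2·L_2(s) + 4·L_3(s).
Expanding and collecting terms gives f(s) = 5s^3 + 2s^2 + 3s + 4.
Evaluating at s = 1: f(1) = 14.

14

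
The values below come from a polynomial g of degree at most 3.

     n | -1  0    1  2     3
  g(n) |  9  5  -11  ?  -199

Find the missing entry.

-69

On equispaced nodes a degree-3 polynomial has vanishing fourth forward difference, so
  g(-1) - 4·g(0) + 6·g(1) - 4·g(2) + g(3) = 0.
Substituting the known values and solving for g(2):
  -4·g(2) = 276
  g(2) = -69.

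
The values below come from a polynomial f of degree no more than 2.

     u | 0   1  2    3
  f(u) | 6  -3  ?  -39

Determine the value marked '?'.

The 3 known points determine the degree-2 polynomial uniquely.
Write f(u) = au^2 + bu + c. Substituting each data point gives a linear system:
  c = 6
  a + b + c = -3
  9a + 3b + c = -39
Solving the system yields a = -3, b = -6, c = 6.
So f(u) = -3u^2 - 6u + 6.
Then f(2) = -18.

-18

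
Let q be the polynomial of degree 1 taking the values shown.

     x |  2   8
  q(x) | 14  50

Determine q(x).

q(x) = 6x + 2

Using the Lagrange interpolation formula with nodes 2, 8:
  L_0(x) = (x - 8) / -6
  L_1(x) = (x - 2) / 6
Then q(x) = 14·L_0(x) + 50·L_1(x).
Expanding and collecting terms gives q(x) = 6x + 2.
Check: q(8) = 50. ✓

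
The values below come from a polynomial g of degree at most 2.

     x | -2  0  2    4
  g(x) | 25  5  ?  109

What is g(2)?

33

The 3 known points determine the degree-2 polynomial uniquely.
Write g(x) = ax^2 + bx + c. Substituting each data point gives a linear system:
  4a - 2b + c = 25
  c = 5
  16a + 4b + c = 109
Solving the system yields a = 6, b = 2, c = 5.
So g(x) = 6x² + 2x + 5.
Then g(2) = 33.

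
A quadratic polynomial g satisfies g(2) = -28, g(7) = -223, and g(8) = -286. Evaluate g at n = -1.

Using the Lagrange interpolation formula with nodes 2, 7, 8:
  L_0(n) = (n - 7)(n - 8) / 30
  L_1(n) = (n - 2)(n - 8) / -5
  L_2(n) = (n - 2)(n - 7) / 6
Then g(n) = -28·L_0(n) - 223·L_1(n) - 286·L_2(n).
Expanding and collecting terms gives g(n) = -4n^2 - 3n - 6.
Evaluating at n = -1: g(-1) = -7.

-7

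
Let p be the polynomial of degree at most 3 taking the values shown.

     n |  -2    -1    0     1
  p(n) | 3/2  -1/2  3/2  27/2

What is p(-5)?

Write p(n) = an^3 + bn^2 + cn + d. Substituting each data point gives a linear system:
  -8a + 4b - 2c + d = 3/2
  -a + b - c + d = -1/2
  d = 3/2
  a + b + c + d = 27/2
Solving the system yields a = 1, b = 5, c = 6, d = 3/2.
So p(n) = n^3 + 5n^2 + 6n + 3/2.
Then p(-5) = -57/2.

-57/2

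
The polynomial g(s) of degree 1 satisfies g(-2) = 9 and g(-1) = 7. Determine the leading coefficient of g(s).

Write g(s) = as + b. Substituting each data point gives a linear system:
  -2a + b = 9
  -a + b = 7
Solving the system yields a = -2, b = 5.
So g(s) = -2s + 5.
The leading coefficient is -2.

-2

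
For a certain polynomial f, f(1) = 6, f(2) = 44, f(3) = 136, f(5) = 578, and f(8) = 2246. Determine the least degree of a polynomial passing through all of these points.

3

Divided differences on the nodes 1, 2, 3, 5, 8:
  order 0: 6  44  136  578  2246
  order 1: 38  92  221  556
  order 2: 27  43  67
  order 3: 4  4
  order 4: 0
The order-3 divided differences are all 4 (nonzero) and every higher order vanishes, so the data lies on a polynomial of degree exactly 3.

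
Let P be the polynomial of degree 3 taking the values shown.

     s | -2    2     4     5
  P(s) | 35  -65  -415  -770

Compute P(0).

5

Write P(s) = as^3 + bs^2 + cs + d. Substituting each data point gives a linear system:
  -8a + 4b - 2c + d = 35
  8a + 4b + 2c + d = -65
  64a + 16b + 4c + d = -415
  125a + 25b + 5c + d = -770
Solving the system yields a = -5, b = -5, c = -5, d = 5.
So P(s) = -5s^3 - 5s^2 - 5s + 5.
Then P(0) = 5.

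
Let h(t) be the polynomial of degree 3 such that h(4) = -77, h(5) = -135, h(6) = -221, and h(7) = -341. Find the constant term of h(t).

-5

Write h(t) = at^3 + bt^2 + ct + d. Substituting each data point gives a linear system:
  64a + 16b + 4c + d = -77
  125a + 25b + 5c + d = -135
  216a + 36b + 6c + d = -221
  343a + 49b + 7c + d = -341
Solving the system yields a = -1, b = 1, c = -6, d = -5.
So h(t) = -t^3 + t^2 - 6t - 5.
The constant term is -5.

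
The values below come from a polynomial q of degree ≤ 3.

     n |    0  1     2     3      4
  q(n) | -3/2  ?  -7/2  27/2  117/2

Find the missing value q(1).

On equispaced nodes a degree-3 polynomial has vanishing fourth forward difference, so
  q(0) - 4·q(1) + 6·q(2) - 4·q(3) + q(4) = 0.
Substituting the known values and solving for q(1):
  -4·q(1) = 18
  q(1) = -9/2.

-9/2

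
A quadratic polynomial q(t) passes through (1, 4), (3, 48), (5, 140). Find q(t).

Using the Lagrange interpolation formula with nodes 1, 3, 5:
  L_0(t) = (t - 3)(t - 5) / 8
  L_1(t) = (t - 1)(t - 5) / -4
  L_2(t) = (t - 1)(t - 3) / 8
Then q(t) = 4·L_0(t) + 48·L_1(t) + 140·L_2(t).
Expanding and collecting terms gives q(t) = 6t² - 2t.
Check: q(1) = 4. ✓

q(t) = 6t^2 - 2t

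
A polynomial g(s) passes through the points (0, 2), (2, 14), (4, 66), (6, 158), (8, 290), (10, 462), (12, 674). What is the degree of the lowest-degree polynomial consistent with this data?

2

Forward differences of the values at s = 0, 2, 4, 6, 8, 10, 12:
  g  : 2  14  66  158  290  462  674
  Δ  : 12  52  92  132  172  212
  Δ^2: 40  40  40  40  40
  Δ^3: 0  0  0  0
  Δ^4: 0  0  0
  Δ^5: 0  0
  Δ^6: 0
The second differences are constant (40) and nonzero, while all higher differences vanish, so the minimal degree is 2.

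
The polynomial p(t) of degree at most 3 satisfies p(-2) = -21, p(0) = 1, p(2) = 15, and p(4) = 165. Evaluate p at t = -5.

Write p(t) = at^3 + bt^2 + ct + d. Substituting each data point gives a linear system:
  -8a + 4b - 2c + d = -21
  d = 1
  8a + 4b + 2c + d = 15
  64a + 16b + 4c + d = 165
Solving the system yields a = 3, b = -1, c = -3, d = 1.
So p(t) = 3t³ - t² - 3t + 1.
Then p(-5) = -384.

-384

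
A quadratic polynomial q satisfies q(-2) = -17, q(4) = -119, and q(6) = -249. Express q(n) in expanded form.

q(n) = -6n^2 - 5n - 3

Write q(n) = an^2 + bn + c. Substituting each data point gives a linear system:
  4a - 2b + c = -17
  16a + 4b + c = -119
  36a + 6b + c = -249
Solving the system yields a = -6, b = -5, c = -3.
So q(n) = -6n^2 - 5n - 3.
Check: q(-2) = -17. ✓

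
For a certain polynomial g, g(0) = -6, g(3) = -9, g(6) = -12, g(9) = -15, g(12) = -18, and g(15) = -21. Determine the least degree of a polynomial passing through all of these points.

1

Forward differences of the values at u = 0, 3, 6, 9, 12, 15:
  g  : -6  -9  -12  -15  -18  -21
  Δ  : -3  -3  -3  -3  -3
  Δ^2: 0  0  0  0
  Δ^3: 0  0  0
  Δ^4: 0  0
  Δ^5: 0
The first differences are constant (-3) and nonzero, while all higher differences vanish, so the minimal degree is 1.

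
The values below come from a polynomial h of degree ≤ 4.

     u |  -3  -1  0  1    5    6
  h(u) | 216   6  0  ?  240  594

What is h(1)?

4

The 5 known points determine the degree-4 polynomial uniquely.
Write h(u) = au^4 + bu^3 + cu^2 + du + e. Substituting each data point gives a linear system:
  81a - 27b + 9c - 3d + e = 216
  a - b + c - d + e = 6
  e = 0
  625a + 125b + 25c + 5d + e = 240
  1296a + 216b + 36c + 6d + e = 594
Solving the system yields a = 1, b = -4, c = 4, d = 3, e = 0.
So h(u) = u^4 - 4u^3 + 4u^2 + 3u.
Then h(1) = 4.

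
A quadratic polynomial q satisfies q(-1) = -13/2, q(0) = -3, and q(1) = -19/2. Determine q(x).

q(x) = -5x^2 - (3/2)x - 3

Write q(x) = ax^2 + bx + c. Substituting each data point gives a linear system:
  a - b + c = -13/2
  c = -3
  a + b + c = -19/2
Solving the system yields a = -5, b = -3/2, c = -3.
So q(x) = -5x^2 - (3/2)x - 3.
Check: q(1) = -19/2. ✓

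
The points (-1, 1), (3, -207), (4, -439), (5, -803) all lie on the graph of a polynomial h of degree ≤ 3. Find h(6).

-1329

Using the Lagrange interpolation formula with nodes -1, 3, 4, 5:
  L_0(s) = (s - 3)(s - 4)(s - 5) / -120
  L_1(s) = (s + 1)(s - 4)(s - 5) / 8
  L_2(s) = (s + 1)(s - 3)(s - 5) / -5
  L_3(s) = (s + 1)(s - 3)(s - 4) / 12
Then h(s) = 1·L_0(s) - 207·L_1(s) - 439·L_2(s) - 803·L_3(s).
Expanding and collecting terms gives h(s) = -5s^3 - 6s^2 - 5s - 3.
Evaluating at s = 6: h(6) = -1329.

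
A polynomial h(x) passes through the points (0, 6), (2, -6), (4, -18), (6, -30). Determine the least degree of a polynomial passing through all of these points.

Forward differences of the values at x = 0, 2, 4, 6:
  h  : 6  -6  -18  -30
  Δ  : -12  -12  -12
  Δ^2: 0  0
  Δ^3: 0
The first differences are constant (-12) and nonzero, while all higher differences vanish, so the minimal degree is 1.

1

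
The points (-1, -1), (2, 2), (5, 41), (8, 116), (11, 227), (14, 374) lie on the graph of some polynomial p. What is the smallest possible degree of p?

Forward differences of the values at t = -1, 2, 5, 8, 11, 14:
  p  : -1  2  41  116  227  374
  Δ  : 3  39  75  111  147
  Δ^2: 36  36  36  36
  Δ^3: 0  0  0
  Δ^4: 0  0
  Δ^5: 0
The second differences are constant (36) and nonzero, while all higher differences vanish, so the minimal degree is 2.

2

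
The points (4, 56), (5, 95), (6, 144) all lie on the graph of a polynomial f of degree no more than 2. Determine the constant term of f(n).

Write f(n) = an^2 + bn + c. Substituting each data point gives a linear system:
  16a + 4b + c = 56
  25a + 5b + c = 95
  36a + 6b + c = 144
Solving the system yields a = 5, b = -6, c = 0.
So f(n) = 5n^2 - 6n.
The constant term is 0.

0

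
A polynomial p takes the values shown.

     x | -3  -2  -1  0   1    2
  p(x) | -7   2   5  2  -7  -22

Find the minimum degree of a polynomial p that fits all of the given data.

2

Forward differences of the values at x = -3, -2, -1, 0, 1, 2:
  p  : -7  2  5  2  -7  -22
  Δ  : 9  3  -3  -9  -15
  Δ^2: -6  -6  -6  -6
  Δ^3: 0  0  0
  Δ^4: 0  0
  Δ^5: 0
The second differences are constant (-6) and nonzero, while all higher differences vanish, so the minimal degree is 2.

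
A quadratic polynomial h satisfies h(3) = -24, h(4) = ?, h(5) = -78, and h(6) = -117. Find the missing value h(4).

-47

The 3 known points determine the degree-2 polynomial uniquely.
Write h(u) = au^2 + bu + c. Substituting each data point gives a linear system:
  9a + 3b + c = -24
  25a + 5b + c = -78
  36a + 6b + c = -117
Solving the system yields a = -4, b = 5, c = -3.
So h(u) = -4u^2 + 5u - 3.
Then h(4) = -47.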